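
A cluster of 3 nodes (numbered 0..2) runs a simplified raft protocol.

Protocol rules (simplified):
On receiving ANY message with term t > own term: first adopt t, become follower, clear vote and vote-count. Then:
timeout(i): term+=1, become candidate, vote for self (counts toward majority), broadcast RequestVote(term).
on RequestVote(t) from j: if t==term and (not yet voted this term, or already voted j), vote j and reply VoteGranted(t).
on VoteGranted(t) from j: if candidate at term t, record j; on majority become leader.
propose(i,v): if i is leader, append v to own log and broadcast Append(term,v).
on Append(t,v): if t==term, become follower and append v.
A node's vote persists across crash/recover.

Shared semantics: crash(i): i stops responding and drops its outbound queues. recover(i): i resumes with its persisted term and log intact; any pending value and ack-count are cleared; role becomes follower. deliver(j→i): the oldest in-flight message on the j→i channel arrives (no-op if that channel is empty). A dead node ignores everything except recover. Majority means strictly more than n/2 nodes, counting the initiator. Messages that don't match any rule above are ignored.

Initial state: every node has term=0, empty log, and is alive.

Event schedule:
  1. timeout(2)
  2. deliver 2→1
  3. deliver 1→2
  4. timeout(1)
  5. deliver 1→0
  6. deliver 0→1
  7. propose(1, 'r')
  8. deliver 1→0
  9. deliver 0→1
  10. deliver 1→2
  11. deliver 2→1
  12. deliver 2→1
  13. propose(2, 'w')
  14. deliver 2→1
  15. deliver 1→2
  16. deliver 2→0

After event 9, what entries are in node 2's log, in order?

e1 timeout(2): 2[cand,t=1,-]
e2 deliver 2→1: 1[foll,t=1,-]
e3 deliver 1→2: 2[lead,t=1,-]
e4 timeout(1): 1[cand,t=2,-]
e5 deliver 1→0: 0[foll,t=2,-]
e6 deliver 0→1: 1[lead,t=2,-]
e7 propose(1,'r'): 1[lead,t=2,r]
e8 deliver 1→0: 0[foll,t=2,r]
e9 deliver 0→1: ·

empty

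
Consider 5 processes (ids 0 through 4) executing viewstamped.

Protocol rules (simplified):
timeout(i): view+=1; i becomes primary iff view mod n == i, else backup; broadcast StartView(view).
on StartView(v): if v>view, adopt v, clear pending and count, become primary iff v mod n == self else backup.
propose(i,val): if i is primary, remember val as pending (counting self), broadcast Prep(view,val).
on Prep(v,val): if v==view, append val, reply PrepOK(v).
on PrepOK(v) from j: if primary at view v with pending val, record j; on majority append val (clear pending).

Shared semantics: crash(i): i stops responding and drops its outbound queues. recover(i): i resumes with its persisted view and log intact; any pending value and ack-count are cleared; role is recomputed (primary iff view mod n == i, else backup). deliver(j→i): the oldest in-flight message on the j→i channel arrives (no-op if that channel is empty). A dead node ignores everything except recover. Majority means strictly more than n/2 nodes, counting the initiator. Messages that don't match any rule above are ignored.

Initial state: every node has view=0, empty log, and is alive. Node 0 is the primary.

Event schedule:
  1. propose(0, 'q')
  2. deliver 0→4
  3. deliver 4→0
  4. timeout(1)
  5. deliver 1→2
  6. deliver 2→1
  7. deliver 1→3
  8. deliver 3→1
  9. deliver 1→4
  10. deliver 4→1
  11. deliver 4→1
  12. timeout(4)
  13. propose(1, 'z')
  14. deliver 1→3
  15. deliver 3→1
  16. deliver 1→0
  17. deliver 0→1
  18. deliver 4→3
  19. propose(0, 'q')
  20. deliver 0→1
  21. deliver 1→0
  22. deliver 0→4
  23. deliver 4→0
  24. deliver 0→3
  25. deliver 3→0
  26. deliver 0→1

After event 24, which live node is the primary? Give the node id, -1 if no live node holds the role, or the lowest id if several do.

1

e1 propose(0,'q'): ·
e2 deliver 0→4: 4[back,v=0,q]
e3 deliver 4→0: ·
e4 timeout(1): 1[prim,v=1,-]
e5 deliver 1→2: 2[back,v=1,-]
e6 deliver 2→1: ·
e7 deliver 1→3: 3[back,v=1,-]
e8 deliver 3→1: ·
e9 deliver 1→4: 4[back,v=1,q]
e10 deliver 4→1: ·
e11 deliver 4→1: ·
e12 timeout(4): 4[back,v=2,q]
e13 propose(1,'z'): ·
e14 deliver 1→3: 3[back,v=1,z]
e15 deliver 3→1: ·
e16 deliver 1→0: 0[back,v=1,-]
e17 deliver 0→1: ·
e18 deliver 4→3: 3[back,v=2,z]
e19 propose(0,'q'): ·
e20 deliver 0→1: ·
e21 deliver 1→0: 0[back,v=1,z]
e22 deliver 0→4: ·
e23 deliver 4→0: 0[back,v=2,z]
e24 deliver 0→3: ·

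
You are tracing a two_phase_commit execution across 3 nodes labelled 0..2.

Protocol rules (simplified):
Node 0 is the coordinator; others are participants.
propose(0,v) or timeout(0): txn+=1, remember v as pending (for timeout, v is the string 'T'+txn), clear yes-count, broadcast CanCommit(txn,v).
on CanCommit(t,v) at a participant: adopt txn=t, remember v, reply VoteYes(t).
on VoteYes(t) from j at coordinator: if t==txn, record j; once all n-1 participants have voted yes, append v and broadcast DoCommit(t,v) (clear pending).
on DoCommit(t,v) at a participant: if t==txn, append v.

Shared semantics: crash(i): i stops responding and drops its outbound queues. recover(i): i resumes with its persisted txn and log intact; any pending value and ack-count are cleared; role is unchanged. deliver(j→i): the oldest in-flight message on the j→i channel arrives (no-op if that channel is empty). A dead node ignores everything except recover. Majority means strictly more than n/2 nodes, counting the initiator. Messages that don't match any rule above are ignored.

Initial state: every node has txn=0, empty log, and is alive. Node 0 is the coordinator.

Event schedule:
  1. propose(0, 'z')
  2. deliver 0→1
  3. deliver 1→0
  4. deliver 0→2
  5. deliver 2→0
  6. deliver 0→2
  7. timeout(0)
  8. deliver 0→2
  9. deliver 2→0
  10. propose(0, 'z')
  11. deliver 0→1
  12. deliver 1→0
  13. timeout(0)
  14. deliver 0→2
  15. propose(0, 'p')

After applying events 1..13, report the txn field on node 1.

1

e1 propose(0,'z'): 0[coor,t=1,-]
e2 deliver 0→1: 1[part,t=1,-]
e3 deliver 1→0: ·
e4 deliver 0→2: 2[part,t=1,-]
e5 deliver 2→0: 0[coor,t=1,z]
e6 deliver 0→2: 2[part,t=1,z]
e7 timeout(0): 0[coor,t=2,z]
e8 deliver 0→2: 2[part,t=2,z]
e9 deliver 2→0: ·
e10 propose(0,'z'): 0[coor,t=3,z]
e11 deliver 0→1: 1[part,t=1,z]
e12 deliver 1→0: ·
e13 timeout(0): 0[coor,t=4,z]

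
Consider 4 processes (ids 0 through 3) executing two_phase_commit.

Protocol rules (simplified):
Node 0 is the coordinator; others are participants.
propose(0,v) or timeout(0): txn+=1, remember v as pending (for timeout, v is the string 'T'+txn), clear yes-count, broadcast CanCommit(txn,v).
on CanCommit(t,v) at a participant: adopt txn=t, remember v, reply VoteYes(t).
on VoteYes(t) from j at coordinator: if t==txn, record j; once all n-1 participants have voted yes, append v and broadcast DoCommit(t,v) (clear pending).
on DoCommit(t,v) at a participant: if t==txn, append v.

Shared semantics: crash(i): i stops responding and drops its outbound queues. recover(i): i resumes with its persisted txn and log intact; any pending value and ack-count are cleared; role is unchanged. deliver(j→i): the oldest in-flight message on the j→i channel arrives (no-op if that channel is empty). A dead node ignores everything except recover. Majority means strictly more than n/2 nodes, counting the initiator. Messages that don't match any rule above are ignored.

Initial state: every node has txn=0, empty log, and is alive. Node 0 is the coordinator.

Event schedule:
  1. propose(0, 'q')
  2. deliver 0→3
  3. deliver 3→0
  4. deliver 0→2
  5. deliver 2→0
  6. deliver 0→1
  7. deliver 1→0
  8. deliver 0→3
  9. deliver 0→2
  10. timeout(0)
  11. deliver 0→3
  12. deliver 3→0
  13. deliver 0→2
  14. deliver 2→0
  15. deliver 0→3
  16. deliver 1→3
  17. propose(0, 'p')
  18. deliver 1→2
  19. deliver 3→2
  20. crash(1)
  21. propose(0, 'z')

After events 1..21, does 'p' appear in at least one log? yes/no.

no

step 1 propose(0,'q'): 0={coor,t=1,log=-}
step 2 deliver 0→3: 3={part,t=1,log=-}
step 3 deliver 3→0: —
step 4 deliver 0→2: 2={part,t=1,log=-}
step 5 deliver 2→0: —
step 6 deliver 0→1: 1={part,t=1,log=-}
step 7 deliver 1→0: 0={coor,t=1,log=q}
step 8 deliver 0→3: 3={part,t=1,log=q}
step 9 deliver 0→2: 2={part,t=1,log=q}
step 10 timeout(0): 0={coor,t=2,log=q}
step 11 deliver 0→3: 3={part,t=2,log=q}
step 12 deliver 3→0: —
step 13 deliver 0→2: 2={part,t=2,log=q}
step 14 deliver 2→0: —
step 15 deliver 0→3: —
step 16 deliver 1→3: —
step 17 propose(0,'p'): 0={coor,t=3,log=q}
step 18 deliver 1→2: —
step 19 deliver 3→2: —
step 20 crash(1): 1={✗part,t=1,log=-}
step 21 propose(0,'z'): 0={coor,t=4,log=q}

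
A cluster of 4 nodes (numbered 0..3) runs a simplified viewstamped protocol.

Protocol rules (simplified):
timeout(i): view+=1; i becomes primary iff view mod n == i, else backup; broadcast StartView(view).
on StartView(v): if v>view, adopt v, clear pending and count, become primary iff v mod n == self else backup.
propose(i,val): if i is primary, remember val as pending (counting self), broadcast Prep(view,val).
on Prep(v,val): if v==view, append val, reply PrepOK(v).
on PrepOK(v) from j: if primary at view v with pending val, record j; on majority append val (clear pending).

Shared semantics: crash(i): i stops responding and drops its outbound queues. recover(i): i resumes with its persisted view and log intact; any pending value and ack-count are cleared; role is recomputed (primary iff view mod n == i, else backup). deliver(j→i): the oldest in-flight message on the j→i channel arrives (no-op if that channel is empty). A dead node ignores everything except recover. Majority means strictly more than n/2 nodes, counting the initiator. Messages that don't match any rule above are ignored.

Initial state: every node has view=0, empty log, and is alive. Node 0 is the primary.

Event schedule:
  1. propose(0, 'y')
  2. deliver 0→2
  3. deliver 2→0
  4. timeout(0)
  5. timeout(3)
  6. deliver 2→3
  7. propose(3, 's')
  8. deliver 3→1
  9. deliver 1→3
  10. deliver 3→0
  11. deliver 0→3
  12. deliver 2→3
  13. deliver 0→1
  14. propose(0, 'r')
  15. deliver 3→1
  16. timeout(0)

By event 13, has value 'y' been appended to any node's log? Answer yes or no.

1. propose(0,'y'):  nop
2. deliver 0→2:  <2:back v0 y>
3. deliver 2→0:  nop
4. timeout(0):  <0:back v1 ->
5. timeout(3):  <3:back v1 ->
6. deliver 2→3:  nop
7. propose(3,'s'):  nop
8. deliver 3→1:  <1:prim v1 ->
9. deliver 1→3:  nop
10. deliver 3→0:  nop
11. deliver 0→3:  nop
12. deliver 2→3:  nop
13. deliver 0→1:  nop

yes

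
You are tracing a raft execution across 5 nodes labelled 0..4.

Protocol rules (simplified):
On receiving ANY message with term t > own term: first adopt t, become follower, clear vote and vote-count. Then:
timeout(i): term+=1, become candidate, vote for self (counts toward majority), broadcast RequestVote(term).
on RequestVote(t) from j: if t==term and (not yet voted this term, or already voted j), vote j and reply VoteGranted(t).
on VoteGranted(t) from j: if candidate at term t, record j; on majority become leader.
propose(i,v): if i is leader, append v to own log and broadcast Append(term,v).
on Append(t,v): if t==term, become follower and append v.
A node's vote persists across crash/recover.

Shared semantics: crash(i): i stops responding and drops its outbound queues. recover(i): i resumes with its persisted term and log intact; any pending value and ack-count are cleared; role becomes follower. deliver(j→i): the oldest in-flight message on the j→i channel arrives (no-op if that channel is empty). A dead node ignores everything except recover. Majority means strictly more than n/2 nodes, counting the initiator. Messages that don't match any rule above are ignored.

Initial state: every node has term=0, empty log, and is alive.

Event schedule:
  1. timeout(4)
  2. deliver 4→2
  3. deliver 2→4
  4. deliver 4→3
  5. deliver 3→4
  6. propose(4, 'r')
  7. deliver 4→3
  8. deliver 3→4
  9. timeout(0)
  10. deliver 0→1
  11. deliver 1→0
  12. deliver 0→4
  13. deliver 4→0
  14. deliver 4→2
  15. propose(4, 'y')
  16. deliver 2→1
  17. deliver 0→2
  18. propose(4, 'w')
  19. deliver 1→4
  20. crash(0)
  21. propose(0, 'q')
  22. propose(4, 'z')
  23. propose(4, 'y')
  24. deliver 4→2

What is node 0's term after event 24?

1. timeout(4):  <4:cand t1 ->
2. deliver 4→2:  <2:foll t1 ->
3. deliver 2→4:  nop
4. deliver 4→3:  <3:foll t1 ->
5. deliver 3→4:  <4:lead t1 ->
6. propose(4,'r'):  <4:lead t1 r>
7. deliver 4→3:  <3:foll t1 r>
8. deliver 3→4:  nop
9. timeout(0):  <0:cand t1 ->
10. deliver 0→1:  <1:foll t1 ->
11. deliver 1→0:  nop
12. deliver 0→4:  nop
13. deliver 4→0:  nop
14. deliver 4→2:  <2:foll t1 r>
15. propose(4,'y'):  <4:lead t1 r,y>
16. deliver 2→1:  nop
17. deliver 0→2:  nop
18. propose(4,'w'):  <4:lead t1 r,y,w>
19. deliver 1→4:  nop
20. crash(0):  <0:✗cand t1 ->
21. propose(0,'q'):  nop
22. propose(4,'z'):  <4:lead t1 r,y,w,z>
23. propose(4,'y'):  <4:lead t1 r,y,w,z,y>
24. deliver 4→2:  <2:foll t1 r,y>

1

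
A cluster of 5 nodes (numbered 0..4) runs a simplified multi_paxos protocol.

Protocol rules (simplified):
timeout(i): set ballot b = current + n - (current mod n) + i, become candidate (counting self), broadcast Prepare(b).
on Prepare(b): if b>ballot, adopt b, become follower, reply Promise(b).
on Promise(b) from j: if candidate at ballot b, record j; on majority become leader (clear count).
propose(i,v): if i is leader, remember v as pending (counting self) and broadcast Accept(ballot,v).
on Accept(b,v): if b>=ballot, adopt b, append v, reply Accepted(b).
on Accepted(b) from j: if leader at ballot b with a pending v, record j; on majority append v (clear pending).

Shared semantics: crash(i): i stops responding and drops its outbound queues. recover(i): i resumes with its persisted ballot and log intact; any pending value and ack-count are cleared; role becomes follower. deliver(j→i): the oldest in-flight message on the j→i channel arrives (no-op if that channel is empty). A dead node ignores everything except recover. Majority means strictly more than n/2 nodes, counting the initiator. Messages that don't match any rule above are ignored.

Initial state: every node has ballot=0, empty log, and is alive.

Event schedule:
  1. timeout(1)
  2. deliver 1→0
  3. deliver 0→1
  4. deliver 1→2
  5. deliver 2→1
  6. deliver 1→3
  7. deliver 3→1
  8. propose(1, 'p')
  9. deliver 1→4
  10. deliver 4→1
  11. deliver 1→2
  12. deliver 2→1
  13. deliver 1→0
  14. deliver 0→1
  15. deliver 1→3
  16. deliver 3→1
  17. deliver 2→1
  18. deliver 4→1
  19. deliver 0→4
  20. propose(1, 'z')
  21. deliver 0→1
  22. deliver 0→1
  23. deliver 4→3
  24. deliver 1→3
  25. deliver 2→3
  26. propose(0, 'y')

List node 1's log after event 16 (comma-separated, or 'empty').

p

step 1 timeout(1): 1={cand,b=6,log=-}
step 2 deliver 1→0: 0={foll,b=6,log=-}
step 3 deliver 0→1: —
step 4 deliver 1→2: 2={foll,b=6,log=-}
step 5 deliver 2→1: 1={lead,b=6,log=-}
step 6 deliver 1→3: 3={foll,b=6,log=-}
step 7 deliver 3→1: —
step 8 propose(1,'p'): —
step 9 deliver 1→4: 4={foll,b=6,log=-}
step 10 deliver 4→1: —
step 11 deliver 1→2: 2={foll,b=6,log=p}
step 12 deliver 2→1: —
step 13 deliver 1→0: 0={foll,b=6,log=p}
step 14 deliver 0→1: 1={lead,b=6,log=p}
step 15 deliver 1→3: 3={foll,b=6,log=p}
step 16 deliver 3→1: —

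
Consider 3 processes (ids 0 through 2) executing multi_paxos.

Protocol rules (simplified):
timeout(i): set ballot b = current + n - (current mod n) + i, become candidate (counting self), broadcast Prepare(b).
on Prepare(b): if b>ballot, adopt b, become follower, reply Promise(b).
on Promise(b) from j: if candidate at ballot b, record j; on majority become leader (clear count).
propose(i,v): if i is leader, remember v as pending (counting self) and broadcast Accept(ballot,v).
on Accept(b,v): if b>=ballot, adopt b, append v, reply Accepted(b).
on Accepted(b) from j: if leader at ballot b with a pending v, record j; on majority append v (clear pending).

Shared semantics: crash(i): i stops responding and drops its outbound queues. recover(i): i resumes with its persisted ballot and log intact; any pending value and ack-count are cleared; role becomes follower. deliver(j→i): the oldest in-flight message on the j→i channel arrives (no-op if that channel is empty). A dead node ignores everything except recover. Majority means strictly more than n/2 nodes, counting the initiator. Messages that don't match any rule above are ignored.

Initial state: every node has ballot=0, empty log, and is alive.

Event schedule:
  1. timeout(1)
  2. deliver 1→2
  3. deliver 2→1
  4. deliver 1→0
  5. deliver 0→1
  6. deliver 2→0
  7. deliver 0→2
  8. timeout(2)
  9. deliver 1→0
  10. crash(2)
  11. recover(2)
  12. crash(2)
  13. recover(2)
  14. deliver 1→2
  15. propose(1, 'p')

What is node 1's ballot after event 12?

4

step 1 timeout(1): 1={cand,b=4,log=-}
step 2 deliver 1→2: 2={foll,b=4,log=-}
step 3 deliver 2→1: 1={lead,b=4,log=-}
step 4 deliver 1→0: 0={foll,b=4,log=-}
step 5 deliver 0→1: —
step 6 deliver 2→0: —
step 7 deliver 0→2: —
step 8 timeout(2): 2={cand,b=8,log=-}
step 9 deliver 1→0: —
step 10 crash(2): 2={✗cand,b=8,log=-}
step 11 recover(2): 2={foll,b=8,log=-}
step 12 crash(2): 2={✗foll,b=8,log=-}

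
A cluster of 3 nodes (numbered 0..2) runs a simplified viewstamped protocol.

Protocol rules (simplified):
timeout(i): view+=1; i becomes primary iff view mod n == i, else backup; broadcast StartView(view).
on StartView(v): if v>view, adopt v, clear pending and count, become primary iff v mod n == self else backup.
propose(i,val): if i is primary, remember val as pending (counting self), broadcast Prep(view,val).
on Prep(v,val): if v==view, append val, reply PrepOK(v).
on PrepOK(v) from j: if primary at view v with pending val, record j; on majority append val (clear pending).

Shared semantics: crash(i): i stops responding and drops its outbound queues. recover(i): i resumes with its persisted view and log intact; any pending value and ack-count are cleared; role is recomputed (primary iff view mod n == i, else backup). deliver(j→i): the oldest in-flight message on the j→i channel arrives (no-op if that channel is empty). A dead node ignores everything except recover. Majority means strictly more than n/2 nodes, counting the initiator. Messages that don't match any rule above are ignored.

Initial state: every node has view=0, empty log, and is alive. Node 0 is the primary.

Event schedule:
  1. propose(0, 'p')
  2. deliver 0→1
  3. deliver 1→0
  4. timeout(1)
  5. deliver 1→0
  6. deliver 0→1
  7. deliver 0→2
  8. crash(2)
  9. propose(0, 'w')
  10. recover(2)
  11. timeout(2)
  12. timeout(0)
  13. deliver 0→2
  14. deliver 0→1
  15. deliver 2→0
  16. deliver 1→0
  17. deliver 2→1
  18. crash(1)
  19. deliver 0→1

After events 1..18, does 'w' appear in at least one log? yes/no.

no

after 1 — propose(0,'p'): ·
after 2 — deliver 0→1: n1:back/v0/[p]
after 3 — deliver 1→0: n0:prim/v0/[p]
after 4 — timeout(1): n1:prim/v1/[p]
after 5 — deliver 1→0: n0:back/v1/[p]
after 6 — deliver 0→1: ·
after 7 — deliver 0→2: n2:back/v0/[p]
after 8 — crash(2): n2:✗back/v0/[p]
after 9 — propose(0,'w'): ·
after 10 — recover(2): n2:back/v0/[p]
after 11 — timeout(2): n2:back/v1/[p]
after 12 — timeout(0): n0:back/v2/[p]
after 13 — deliver 0→2: n2:prim/v2/[p]
after 14 — deliver 0→1: n1:back/v2/[p]
after 15 — deliver 2→0: ·
after 16 — deliver 1→0: ·
after 17 — deliver 2→1: ·
after 18 — crash(1): n1:✗back/v2/[p]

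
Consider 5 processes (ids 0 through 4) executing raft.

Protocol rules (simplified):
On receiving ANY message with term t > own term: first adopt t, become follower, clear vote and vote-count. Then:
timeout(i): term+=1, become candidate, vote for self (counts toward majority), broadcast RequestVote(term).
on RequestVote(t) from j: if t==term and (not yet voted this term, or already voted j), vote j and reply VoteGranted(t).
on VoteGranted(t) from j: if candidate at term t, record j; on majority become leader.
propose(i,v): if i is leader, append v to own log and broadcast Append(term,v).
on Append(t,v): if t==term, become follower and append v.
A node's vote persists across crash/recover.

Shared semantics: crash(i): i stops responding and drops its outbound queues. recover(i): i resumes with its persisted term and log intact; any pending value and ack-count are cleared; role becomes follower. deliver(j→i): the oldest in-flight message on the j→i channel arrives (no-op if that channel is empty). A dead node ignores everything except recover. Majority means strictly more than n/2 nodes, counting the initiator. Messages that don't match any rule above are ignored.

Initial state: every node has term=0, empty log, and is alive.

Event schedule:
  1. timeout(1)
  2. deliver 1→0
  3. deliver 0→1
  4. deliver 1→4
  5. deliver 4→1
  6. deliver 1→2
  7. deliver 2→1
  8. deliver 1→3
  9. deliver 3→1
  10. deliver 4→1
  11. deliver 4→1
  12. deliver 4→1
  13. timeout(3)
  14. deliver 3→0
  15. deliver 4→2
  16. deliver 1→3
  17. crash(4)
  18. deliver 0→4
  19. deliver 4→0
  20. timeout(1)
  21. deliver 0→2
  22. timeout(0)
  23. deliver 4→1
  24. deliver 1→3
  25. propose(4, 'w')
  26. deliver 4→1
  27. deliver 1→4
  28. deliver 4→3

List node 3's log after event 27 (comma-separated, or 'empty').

empty

step 1 timeout(1): 1={cand,t=1,log=-}
step 2 deliver 1→0: 0={foll,t=1,log=-}
step 3 deliver 0→1: —
step 4 deliver 1→4: 4={foll,t=1,log=-}
step 5 deliver 4→1: 1={lead,t=1,log=-}
step 6 deliver 1→2: 2={foll,t=1,log=-}
step 7 deliver 2→1: —
step 8 deliver 1→3: 3={foll,t=1,log=-}
step 9 deliver 3→1: —
step 10 deliver 4→1: —
step 11 deliver 4→1: —
step 12 deliver 4→1: —
step 13 timeout(3): 3={cand,t=2,log=-}
step 14 deliver 3→0: 0={foll,t=2,log=-}
step 15 deliver 4→2: —
step 16 deliver 1→3: —
step 17 crash(4): 4={✗foll,t=1,log=-}
step 18 deliver 0→4: —
step 19 deliver 4→0: —
step 20 timeout(1): 1={cand,t=2,log=-}
step 21 deliver 0→2: —
step 22 timeout(0): 0={cand,t=3,log=-}
step 23 deliver 4→1: —
step 24 deliver 1→3: —
step 25 propose(4,'w'): —
step 26 deliver 4→1: —
step 27 deliver 1→4: —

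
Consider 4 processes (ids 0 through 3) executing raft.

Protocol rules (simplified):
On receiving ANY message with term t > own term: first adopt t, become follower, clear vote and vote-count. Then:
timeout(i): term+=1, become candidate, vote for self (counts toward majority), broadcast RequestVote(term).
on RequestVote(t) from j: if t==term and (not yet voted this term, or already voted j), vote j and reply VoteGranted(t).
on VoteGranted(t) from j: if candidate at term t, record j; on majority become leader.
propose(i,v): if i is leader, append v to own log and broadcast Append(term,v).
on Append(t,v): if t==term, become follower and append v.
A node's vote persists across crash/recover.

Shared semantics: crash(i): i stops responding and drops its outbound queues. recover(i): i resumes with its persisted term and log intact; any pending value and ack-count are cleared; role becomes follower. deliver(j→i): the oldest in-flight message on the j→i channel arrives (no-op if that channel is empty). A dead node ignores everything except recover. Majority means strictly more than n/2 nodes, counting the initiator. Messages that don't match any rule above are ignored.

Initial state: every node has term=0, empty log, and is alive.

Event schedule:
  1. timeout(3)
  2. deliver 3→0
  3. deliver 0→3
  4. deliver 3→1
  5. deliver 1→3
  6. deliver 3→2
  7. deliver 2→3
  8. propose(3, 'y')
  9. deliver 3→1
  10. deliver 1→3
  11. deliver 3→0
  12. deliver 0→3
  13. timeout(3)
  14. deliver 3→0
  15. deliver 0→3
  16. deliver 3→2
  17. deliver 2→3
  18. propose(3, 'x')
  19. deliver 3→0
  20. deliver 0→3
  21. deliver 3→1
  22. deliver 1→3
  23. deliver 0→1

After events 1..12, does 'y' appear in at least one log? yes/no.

yes

after 1 — timeout(3): n3:cand/t1/[-]
after 2 — deliver 3→0: n0:foll/t1/[-]
after 3 — deliver 0→3: ·
after 4 — deliver 3→1: n1:foll/t1/[-]
after 5 — deliver 1→3: n3:lead/t1/[-]
after 6 — deliver 3→2: n2:foll/t1/[-]
after 7 — deliver 2→3: ·
after 8 — propose(3,'y'): n3:lead/t1/[y]
after 9 — deliver 3→1: n1:foll/t1/[y]
after 10 — deliver 1→3: ·
after 11 — deliver 3→0: n0:foll/t1/[y]
after 12 — deliver 0→3: ·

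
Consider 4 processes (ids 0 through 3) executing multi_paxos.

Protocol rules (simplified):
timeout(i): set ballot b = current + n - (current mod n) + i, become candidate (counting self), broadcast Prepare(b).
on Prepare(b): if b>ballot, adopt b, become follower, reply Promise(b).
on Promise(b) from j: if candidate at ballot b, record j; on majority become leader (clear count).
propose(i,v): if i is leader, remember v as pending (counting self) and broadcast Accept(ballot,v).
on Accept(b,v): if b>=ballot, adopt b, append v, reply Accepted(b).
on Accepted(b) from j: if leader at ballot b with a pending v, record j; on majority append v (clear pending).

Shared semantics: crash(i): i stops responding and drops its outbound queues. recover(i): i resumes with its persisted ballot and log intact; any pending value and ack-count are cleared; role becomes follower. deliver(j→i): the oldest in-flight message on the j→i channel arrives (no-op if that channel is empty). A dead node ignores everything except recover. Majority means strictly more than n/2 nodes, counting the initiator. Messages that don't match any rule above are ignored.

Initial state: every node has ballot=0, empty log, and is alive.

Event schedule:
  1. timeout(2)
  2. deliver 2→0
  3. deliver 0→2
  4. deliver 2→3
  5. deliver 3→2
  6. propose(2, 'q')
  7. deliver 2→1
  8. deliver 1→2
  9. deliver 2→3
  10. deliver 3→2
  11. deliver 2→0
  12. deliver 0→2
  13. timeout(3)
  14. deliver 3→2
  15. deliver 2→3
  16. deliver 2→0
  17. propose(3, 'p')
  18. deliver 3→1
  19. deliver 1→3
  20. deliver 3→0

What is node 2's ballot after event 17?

11

after 1 — timeout(2): n2:cand/b6/[-]
after 2 — deliver 2→0: n0:foll/b6/[-]
after 3 — deliver 0→2: ·
after 4 — deliver 2→3: n3:foll/b6/[-]
after 5 — deliver 3→2: n2:lead/b6/[-]
after 6 — propose(2,'q'): ·
after 7 — deliver 2→1: n1:foll/b6/[-]
after 8 — deliver 1→2: ·
after 9 — deliver 2→3: n3:foll/b6/[q]
after 10 — deliver 3→2: ·
after 11 — deliver 2→0: n0:foll/b6/[q]
after 12 — deliver 0→2: n2:lead/b6/[q]
after 13 — timeout(3): n3:cand/b11/[q]
after 14 — deliver 3→2: n2:foll/b11/[q]
after 15 — deliver 2→3: ·
after 16 — deliver 2→0: ·
after 17 — propose(3,'p'): ·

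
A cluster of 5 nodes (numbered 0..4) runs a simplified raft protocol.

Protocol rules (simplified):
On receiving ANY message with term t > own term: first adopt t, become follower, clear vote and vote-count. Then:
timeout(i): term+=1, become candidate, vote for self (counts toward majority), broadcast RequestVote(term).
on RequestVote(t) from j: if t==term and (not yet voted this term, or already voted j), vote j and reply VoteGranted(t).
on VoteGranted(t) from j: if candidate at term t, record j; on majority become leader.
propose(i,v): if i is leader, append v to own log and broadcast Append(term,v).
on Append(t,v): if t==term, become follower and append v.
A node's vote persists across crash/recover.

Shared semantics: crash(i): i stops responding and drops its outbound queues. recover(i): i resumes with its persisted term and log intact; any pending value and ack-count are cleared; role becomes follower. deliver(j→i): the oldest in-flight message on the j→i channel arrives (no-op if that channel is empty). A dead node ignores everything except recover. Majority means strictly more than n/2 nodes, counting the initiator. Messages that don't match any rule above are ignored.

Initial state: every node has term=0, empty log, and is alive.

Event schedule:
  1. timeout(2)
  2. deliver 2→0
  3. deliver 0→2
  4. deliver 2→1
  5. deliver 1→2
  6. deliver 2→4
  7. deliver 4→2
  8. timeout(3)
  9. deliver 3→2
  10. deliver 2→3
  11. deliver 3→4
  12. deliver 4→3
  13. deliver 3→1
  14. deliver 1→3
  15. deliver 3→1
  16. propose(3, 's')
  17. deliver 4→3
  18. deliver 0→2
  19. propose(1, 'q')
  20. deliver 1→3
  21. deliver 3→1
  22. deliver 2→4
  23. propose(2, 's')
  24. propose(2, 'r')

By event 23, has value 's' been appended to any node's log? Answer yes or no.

step 1 timeout(2): 2={cand,t=1,log=-}
step 2 deliver 2→0: 0={foll,t=1,log=-}
step 3 deliver 0→2: —
step 4 deliver 2→1: 1={foll,t=1,log=-}
step 5 deliver 1→2: 2={lead,t=1,log=-}
step 6 deliver 2→4: 4={foll,t=1,log=-}
step 7 deliver 4→2: —
step 8 timeout(3): 3={cand,t=1,log=-}
step 9 deliver 3→2: —
step 10 deliver 2→3: —
step 11 deliver 3→4: —
step 12 deliver 4→3: —
step 13 deliver 3→1: —
step 14 deliver 1→3: —
step 15 deliver 3→1: —
step 16 propose(3,'s'): —
step 17 deliver 4→3: —
step 18 deliver 0→2: —
step 19 propose(1,'q'): —
step 20 deliver 1→3: —
step 21 deliver 3→1: —
step 22 deliver 2→4: —
step 23 propose(2,'s'): 2={lead,t=1,log=s}

yes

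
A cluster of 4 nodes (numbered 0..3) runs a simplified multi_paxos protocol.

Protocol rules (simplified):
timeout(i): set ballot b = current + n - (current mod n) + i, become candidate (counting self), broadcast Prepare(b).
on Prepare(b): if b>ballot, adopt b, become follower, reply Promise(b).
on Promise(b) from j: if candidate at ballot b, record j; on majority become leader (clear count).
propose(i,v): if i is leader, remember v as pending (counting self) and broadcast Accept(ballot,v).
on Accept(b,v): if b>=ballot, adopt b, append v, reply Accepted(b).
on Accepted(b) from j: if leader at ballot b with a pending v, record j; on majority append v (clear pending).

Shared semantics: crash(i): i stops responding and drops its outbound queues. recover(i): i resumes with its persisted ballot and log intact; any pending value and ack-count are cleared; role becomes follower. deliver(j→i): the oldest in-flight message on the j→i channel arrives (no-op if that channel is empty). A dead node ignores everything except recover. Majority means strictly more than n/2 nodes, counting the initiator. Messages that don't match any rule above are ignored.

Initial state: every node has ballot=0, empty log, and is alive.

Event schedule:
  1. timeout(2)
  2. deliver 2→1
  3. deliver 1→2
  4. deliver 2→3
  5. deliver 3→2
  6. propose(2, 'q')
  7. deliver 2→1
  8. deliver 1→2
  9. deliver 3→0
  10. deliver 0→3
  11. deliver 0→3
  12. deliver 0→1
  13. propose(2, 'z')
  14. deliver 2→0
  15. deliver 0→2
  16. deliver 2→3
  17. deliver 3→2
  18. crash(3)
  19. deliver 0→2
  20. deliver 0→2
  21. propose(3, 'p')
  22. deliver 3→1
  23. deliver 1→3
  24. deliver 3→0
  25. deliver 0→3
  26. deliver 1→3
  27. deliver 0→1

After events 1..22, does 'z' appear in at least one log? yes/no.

no

step 1 timeout(2): 2={cand,b=6,log=-}
step 2 deliver 2→1: 1={foll,b=6,log=-}
step 3 deliver 1→2: —
step 4 deliver 2→3: 3={foll,b=6,log=-}
step 5 deliver 3→2: 2={lead,b=6,log=-}
step 6 propose(2,'q'): —
step 7 deliver 2→1: 1={foll,b=6,log=q}
step 8 deliver 1→2: —
step 9 deliver 3→0: —
step 10 deliver 0→3: —
step 11 deliver 0→3: —
step 12 deliver 0→1: —
step 13 propose(2,'z'): —
step 14 deliver 2→0: 0={foll,b=6,log=-}
step 15 deliver 0→2: —
step 16 deliver 2→3: 3={foll,b=6,log=q}
step 17 deliver 3→2: —
step 18 crash(3): 3={✗foll,b=6,log=q}
step 19 deliver 0→2: —
step 20 deliver 0→2: —
step 21 propose(3,'p'): —
step 22 deliver 3→1: —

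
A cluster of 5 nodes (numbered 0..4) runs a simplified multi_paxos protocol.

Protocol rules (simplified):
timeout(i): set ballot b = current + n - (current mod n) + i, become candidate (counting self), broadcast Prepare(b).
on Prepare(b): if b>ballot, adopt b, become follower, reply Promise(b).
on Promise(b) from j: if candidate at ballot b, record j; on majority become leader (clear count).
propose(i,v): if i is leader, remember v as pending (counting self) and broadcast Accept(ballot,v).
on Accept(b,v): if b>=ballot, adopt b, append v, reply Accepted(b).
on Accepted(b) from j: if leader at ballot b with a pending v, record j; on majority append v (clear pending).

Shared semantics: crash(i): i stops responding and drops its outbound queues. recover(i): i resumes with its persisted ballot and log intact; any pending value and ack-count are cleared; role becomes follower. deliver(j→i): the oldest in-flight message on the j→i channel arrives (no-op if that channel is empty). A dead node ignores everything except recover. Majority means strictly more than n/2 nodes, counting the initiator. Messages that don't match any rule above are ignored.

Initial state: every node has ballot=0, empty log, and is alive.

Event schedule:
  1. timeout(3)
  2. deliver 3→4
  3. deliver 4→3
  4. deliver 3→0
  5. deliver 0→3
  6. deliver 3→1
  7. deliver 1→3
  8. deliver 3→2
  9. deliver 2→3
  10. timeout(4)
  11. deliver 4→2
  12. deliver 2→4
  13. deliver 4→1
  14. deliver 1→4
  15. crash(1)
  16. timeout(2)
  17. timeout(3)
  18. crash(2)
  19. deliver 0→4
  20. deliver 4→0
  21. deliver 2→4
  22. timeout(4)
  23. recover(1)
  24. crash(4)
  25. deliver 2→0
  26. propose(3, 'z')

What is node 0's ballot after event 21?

14

[1] timeout(3) → N3(cand b8 [-])
[2] deliver 3→4 → N4(foll b8 [-])
[3] deliver 4→3 → ∅
[4] deliver 3→0 → N0(foll b8 [-])
[5] deliver 0→3 → N3(lead b8 [-])
[6] deliver 3→1 → N1(foll b8 [-])
[7] deliver 1→3 → ∅
[8] deliver 3→2 → N2(foll b8 [-])
[9] deliver 2→3 → ∅
[10] timeout(4) → N4(cand b14 [-])
[11] deliver 4→2 → N2(foll b14 [-])
[12] deliver 2→4 → ∅
[13] deliver 4→1 → N1(foll b14 [-])
[14] deliver 1→4 → N4(lead b14 [-])
[15] crash(1) → N1(✗foll b14 [-])
[16] timeout(2) → N2(cand b17 [-])
[17] timeout(3) → N3(cand b13 [-])
[18] crash(2) → N2(✗cand b17 [-])
[19] deliver 0→4 → ∅
[20] deliver 4→0 → N0(foll b14 [-])
[21] deliver 2→4 → ∅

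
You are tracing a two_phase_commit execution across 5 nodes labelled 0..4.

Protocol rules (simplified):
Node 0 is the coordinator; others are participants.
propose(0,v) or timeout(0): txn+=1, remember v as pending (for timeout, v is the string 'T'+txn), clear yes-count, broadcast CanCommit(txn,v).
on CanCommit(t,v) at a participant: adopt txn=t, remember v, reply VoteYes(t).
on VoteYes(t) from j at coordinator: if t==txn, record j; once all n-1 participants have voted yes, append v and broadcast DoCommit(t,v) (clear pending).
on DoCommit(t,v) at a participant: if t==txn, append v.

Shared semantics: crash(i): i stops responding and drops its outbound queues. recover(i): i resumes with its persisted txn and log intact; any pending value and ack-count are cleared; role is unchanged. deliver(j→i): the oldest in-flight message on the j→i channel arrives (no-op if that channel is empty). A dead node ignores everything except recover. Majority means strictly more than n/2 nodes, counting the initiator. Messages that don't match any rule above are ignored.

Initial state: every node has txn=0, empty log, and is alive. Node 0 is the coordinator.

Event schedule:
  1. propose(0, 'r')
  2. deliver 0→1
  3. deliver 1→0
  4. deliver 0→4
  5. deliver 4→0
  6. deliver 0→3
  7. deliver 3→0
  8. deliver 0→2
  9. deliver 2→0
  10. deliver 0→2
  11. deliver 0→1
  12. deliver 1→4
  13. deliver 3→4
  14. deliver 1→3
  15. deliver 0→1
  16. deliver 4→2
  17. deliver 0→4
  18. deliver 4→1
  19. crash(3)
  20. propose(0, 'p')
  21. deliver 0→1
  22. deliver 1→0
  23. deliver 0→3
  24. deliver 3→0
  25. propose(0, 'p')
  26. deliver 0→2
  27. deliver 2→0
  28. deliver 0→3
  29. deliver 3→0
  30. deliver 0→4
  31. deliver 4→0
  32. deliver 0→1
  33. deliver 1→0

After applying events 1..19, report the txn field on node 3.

e1 propose(0,'r'): 0[coor,t=1,-]
e2 deliver 0→1: 1[part,t=1,-]
e3 deliver 1→0: ·
e4 deliver 0→4: 4[part,t=1,-]
e5 deliver 4→0: ·
e6 deliver 0→3: 3[part,t=1,-]
e7 deliver 3→0: ·
e8 deliver 0→2: 2[part,t=1,-]
e9 deliver 2→0: 0[coor,t=1,r]
e10 deliver 0→2: 2[part,t=1,r]
e11 deliver 0→1: 1[part,t=1,r]
e12 deliver 1→4: ·
e13 deliver 3→4: ·
e14 deliver 1→3: ·
e15 deliver 0→1: ·
e16 deliver 4→2: ·
e17 deliver 0→4: 4[part,t=1,r]
e18 deliver 4→1: ·
e19 crash(3): 3[✗part,t=1,-]

1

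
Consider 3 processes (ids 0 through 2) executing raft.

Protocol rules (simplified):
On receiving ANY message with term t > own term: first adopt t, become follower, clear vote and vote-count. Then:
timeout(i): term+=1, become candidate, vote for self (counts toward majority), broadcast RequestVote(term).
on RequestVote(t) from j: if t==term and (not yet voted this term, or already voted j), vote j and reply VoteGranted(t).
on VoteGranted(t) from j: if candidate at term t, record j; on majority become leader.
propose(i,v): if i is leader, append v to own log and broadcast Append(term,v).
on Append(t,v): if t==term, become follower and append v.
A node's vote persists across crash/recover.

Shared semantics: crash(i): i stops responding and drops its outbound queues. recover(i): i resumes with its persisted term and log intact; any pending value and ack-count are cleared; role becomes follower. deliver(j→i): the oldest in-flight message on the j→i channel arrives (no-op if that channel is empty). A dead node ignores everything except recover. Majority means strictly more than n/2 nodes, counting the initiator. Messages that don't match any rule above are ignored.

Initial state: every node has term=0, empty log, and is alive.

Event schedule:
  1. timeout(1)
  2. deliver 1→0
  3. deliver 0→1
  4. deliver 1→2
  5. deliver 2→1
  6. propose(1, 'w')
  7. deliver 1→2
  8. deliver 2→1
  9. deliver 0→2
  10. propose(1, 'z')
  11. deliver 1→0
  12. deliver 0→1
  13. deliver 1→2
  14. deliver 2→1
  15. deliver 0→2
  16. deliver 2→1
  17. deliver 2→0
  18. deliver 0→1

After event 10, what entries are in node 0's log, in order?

empty

e1 timeout(1): 1[cand,t=1,-]
e2 deliver 1→0: 0[foll,t=1,-]
e3 deliver 0→1: 1[lead,t=1,-]
e4 deliver 1→2: 2[foll,t=1,-]
e5 deliver 2→1: ·
e6 propose(1,'w'): 1[lead,t=1,w]
e7 deliver 1→2: 2[foll,t=1,w]
e8 deliver 2→1: ·
e9 deliver 0→2: ·
e10 propose(1,'z'): 1[lead,t=1,w,z]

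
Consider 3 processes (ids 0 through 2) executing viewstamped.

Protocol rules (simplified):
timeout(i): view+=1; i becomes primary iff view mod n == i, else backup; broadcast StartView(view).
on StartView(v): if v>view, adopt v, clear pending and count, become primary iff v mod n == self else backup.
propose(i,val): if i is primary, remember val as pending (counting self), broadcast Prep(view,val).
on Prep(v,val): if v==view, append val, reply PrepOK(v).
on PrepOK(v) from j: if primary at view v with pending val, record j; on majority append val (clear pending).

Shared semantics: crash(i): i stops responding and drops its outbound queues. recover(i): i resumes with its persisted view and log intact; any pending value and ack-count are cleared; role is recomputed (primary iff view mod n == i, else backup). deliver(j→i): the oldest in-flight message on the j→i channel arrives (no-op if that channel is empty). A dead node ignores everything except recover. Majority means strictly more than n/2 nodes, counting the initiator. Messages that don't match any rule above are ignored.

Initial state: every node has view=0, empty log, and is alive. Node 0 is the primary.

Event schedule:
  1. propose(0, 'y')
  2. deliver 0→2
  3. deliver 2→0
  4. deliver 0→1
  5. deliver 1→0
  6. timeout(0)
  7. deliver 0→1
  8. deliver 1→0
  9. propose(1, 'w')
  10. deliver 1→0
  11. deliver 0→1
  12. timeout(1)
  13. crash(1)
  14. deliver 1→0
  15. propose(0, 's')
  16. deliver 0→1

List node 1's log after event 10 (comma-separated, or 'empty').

after 1 — propose(0,'y'): ·
after 2 — deliver 0→2: n2:back/v0/[y]
after 3 — deliver 2→0: n0:prim/v0/[y]
after 4 — deliver 0→1: n1:back/v0/[y]
after 5 — deliver 1→0: ·
after 6 — timeout(0): n0:back/v1/[y]
after 7 — deliver 0→1: n1:prim/v1/[y]
after 8 — deliver 1→0: ·
after 9 — propose(1,'w'): ·
after 10 — deliver 1→0: n0:back/v1/[y,w]

y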